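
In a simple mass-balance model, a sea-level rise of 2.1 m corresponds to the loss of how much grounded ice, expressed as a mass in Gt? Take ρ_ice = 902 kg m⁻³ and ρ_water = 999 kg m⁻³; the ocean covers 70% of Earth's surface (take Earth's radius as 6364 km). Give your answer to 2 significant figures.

≈ 7.5×10^5 Gt

Required water volume = Δh × A = 2.1 m × 3.56×10^14 m² = 7.481×10^14 m³.
ρ_w = 999 kg m⁻³, so the mass of water = 7.481×10^14 m³ × 999 kg m⁻³ = 7.474×10^17 kg = 7.5×10^5 Gt (and the same mass of ice, by conservation).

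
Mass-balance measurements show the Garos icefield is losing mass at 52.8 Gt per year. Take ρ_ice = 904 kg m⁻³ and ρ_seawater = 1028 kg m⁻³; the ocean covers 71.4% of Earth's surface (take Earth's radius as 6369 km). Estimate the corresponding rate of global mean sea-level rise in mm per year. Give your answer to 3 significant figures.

≈ 0.141 mm/yr

ρ_w = 1028 kg m⁻³. Annual water volume added = 52.8 Gt / ρ_w = 5.280×10^13 kg / 1028 kg m⁻³ = 5.136×10^10 m³.
Δh per year = 5.136×10^10 / 3.64×10^14 = 1.41×10^-4 m = 0.141 mm.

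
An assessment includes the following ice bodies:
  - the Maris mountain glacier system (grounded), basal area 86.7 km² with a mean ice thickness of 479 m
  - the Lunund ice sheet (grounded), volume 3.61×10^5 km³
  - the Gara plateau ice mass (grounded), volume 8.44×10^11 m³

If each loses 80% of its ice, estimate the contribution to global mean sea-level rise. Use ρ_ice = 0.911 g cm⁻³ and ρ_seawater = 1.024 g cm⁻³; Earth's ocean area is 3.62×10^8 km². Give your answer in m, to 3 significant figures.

≈ 0.711 m

Maris: ice volume = 86.7 km² × 479 m = 41.53 km³; 0.8 × 41.53 × (911/1024) = 29.56 km³ of water.
Lunund: 0.8 × 3.61×10^5 km³ × (911/1024) = 2.569×10^5 km³ of water.
Gara: 0.8 × 8.44×10^11 m³ × (911/1024) = 6.007×10^11 m³ of water.
Total added water ≈ 2.576×10^14 m³ over 3.62×10^14 m² → Δh = 0.711 m.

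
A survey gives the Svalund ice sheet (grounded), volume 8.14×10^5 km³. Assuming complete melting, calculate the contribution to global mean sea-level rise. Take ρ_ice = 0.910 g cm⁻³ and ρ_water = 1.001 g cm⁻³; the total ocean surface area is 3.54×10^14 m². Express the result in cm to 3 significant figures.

Svalund: 8.14×10^5 km³ × (910/1001) = 7.400×10^5 km³ of water.
Spread over 3.54×10^14 m² of ocean, Δh = 7.400×10^14 / 3.54×10^14 = 2.09 m = 209 cm.

≈ 209 cm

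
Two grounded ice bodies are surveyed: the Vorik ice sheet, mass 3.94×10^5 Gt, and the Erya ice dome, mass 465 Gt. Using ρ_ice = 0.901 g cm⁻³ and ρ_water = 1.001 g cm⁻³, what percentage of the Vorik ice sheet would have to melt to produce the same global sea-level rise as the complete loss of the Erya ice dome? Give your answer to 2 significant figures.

≈ 0.12 %

Equal sea-level rise means equal mass of meltwater, i.e. equal mass of ice lost.
Ice mass of Erya: 4.650×10^14 kg; ice mass of Vorik: 3.940×10^17 kg.
Fraction required = 4.650×10^14 / 3.940×10^17 = 1.18×10^-3 → 0.12 %.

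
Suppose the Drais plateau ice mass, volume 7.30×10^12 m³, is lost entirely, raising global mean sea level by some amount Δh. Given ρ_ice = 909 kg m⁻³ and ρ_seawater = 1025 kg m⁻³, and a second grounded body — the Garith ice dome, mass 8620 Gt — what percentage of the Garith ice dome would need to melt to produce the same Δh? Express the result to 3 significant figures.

Equal sea-level rise means equal mass of meltwater, i.e. equal mass of ice lost.
Ice mass of Drais: 6.636×10^15 kg; ice mass of Garith: 8.620×10^15 kg.
Fraction required = 6.636×10^15 / 8.620×10^15 = 0.770 → 77.0 %.

≈ 77.0 %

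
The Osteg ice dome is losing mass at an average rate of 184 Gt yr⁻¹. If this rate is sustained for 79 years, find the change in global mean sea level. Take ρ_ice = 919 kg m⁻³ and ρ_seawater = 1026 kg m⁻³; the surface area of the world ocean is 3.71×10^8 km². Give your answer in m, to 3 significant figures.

Total mass lost = 184 Gt/yr × 79 yr = 1.454×10^4 Gt = 1.454×10^16 kg.
ρ_w = 1026 kg m⁻³, so water volume = 1.454×10^16 / 1026 = 1.417×10^13 m³.
Δh = 1.417×10^13 / 3.71×10^14 = 0.0382 m.

≈ 0.0382 m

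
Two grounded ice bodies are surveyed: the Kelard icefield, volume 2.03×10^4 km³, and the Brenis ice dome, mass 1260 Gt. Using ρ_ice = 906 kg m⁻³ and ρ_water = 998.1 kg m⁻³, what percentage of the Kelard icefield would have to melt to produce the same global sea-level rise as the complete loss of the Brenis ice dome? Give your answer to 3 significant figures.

≈ 6.85 %

Equal sea-level rise means equal mass of meltwater, i.e. equal mass of ice lost.
Ice mass of Brenis: 1.260×10^15 kg; ice mass of Kelard: 1.839×10^16 kg.
Fraction required = 1.260×10^15 / 1.839×10^16 = 0.0685 → 6.85 %.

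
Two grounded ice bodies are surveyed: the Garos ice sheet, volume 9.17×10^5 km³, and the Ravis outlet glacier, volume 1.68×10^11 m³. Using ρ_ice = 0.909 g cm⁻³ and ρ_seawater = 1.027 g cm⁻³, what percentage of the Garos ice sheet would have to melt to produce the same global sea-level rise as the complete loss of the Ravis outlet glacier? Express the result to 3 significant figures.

Equal sea-level rise means equal mass of meltwater, i.e. equal mass of ice lost.
Ice mass of Ravis: 1.527×10^14 kg; ice mass of Garos: 8.336×10^17 kg.
Fraction required = 1.527×10^14 / 8.336×10^17 = 1.83×10^-4 → 0.0183 %.

≈ 0.0183 %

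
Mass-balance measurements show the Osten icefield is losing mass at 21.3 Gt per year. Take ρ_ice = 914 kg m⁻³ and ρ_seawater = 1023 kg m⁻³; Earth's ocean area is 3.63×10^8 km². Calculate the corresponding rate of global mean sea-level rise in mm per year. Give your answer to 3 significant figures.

ρ_w = 1023 kg m⁻³. Annual water volume added = 21.3 Gt / ρ_w = 2.130×10^13 kg / 1023 kg m⁻³ = 2.082×10^10 m³.
Δh per year = 2.082×10^10 / 3.63×10^14 = 5.74×10^-5 m = 0.0574 mm.

≈ 0.0574 mm/yr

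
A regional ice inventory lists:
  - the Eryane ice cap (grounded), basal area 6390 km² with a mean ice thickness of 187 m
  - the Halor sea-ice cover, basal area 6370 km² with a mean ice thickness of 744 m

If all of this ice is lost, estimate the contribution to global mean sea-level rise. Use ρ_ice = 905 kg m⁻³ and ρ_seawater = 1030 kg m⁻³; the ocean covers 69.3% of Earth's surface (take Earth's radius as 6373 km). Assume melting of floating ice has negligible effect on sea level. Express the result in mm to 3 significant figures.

Eryane: ice volume = 6390 km² × 187 m = 1195 km³; 1195 × (905/1030) = 1050 km³ of water.
The Halor sea-ice cover is floating and already displaces its own weight of water, so its melt adds essentially nothing to sea level.
Total added water ≈ 1.050×10^12 m³ over 3.54×10^14 m² → Δh = 2.97×10^-3 m = 2.97 mm.

≈ 2.97 mm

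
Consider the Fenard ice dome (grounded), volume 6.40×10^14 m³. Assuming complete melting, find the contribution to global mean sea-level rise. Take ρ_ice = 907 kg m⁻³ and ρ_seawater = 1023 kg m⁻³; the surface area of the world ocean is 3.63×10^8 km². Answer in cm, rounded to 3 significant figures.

Fenard: 6.40×10^14 m³ × (907/1023) = 5.674×10^14 m³ of water.
Spread over 3.63×10^14 m² of ocean, Δh = 5.674×10^14 / 3.63×10^14 = 1.56 m = 156 cm.

≈ 156 cm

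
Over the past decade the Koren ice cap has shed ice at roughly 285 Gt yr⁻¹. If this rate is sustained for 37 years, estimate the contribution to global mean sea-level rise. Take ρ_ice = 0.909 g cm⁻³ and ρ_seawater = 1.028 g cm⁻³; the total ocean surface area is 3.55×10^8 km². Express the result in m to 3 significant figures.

Total mass lost = 285 Gt/yr × 37 yr = 1.054×10^4 Gt = 1.054×10^16 kg.
ρ_w = 1.028 g cm⁻³ = 1028 kg m⁻³, so water volume = 1.054×10^16 / 1028 = 1.026×10^13 m³.
Δh = 1.026×10^13 / 3.55×10^14 = 0.0289 m.

≈ 0.0289 m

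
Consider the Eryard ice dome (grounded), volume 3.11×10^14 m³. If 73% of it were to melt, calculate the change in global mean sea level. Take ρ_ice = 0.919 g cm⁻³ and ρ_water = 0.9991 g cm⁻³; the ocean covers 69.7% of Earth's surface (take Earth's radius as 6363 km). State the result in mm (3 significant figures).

≈ 589 mm

Eryard: 0.73 × 3.11×10^14 m³ × (919/999.1) = 2.088×10^14 m³ of water.
Spread over 3.55×10^14 m² of ocean, Δh = 2.088×10^14 / 3.55×10^14 = 0.589 m = 589 mm.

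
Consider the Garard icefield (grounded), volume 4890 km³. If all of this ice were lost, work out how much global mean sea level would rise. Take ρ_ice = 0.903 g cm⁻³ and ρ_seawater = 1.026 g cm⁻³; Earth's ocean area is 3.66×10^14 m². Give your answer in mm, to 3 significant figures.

Garard: 4890 km³ × (903/1026) = 4304 km³ of water.
Spread over 3.66×10^14 m² of ocean, Δh = 4.304×10^12 / 3.66×10^14 = 0.0118 m = 11.8 mm.

≈ 11.8 mm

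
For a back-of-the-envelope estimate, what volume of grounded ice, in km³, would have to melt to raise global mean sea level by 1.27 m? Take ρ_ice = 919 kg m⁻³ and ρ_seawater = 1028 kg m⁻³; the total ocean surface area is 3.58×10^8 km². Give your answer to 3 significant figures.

Required water volume = Δh × A = 1.27 m × 3.58×10^14 m² = 4.547×10^14 m³ = 4.547×10^5 km³.
Ice volume = water volume × ρ_w/ρ_ice = 4.547×10^5 × 1028/919 = 5.09×10^5 km³.

≈ 5.09×10^5 km³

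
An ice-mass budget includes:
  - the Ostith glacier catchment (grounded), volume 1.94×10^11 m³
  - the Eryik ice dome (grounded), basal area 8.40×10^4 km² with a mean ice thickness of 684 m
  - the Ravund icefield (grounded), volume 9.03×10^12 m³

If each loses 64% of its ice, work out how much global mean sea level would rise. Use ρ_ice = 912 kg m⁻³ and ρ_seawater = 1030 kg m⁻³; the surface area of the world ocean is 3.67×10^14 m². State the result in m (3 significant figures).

Ostith: 0.64 × 1.94×10^11 m³ × (912/1030) = 1.099×10^11 m³ of water.
Eryik: ice volume = 8.40×10^4 km² × 684 m = 5.746×10^4 km³; 0.64 × 5.746×10^4 × (912/1030) = 3.256×10^4 km³ of water.
Ravund: 0.64 × 9.03×10^12 m³ × (912/1030) = 5.117×10^12 m³ of water.
Total added water ≈ 3.779×10^13 m³ over 3.67×10^14 m² → Δh = 0.103 m.

≈ 0.103 m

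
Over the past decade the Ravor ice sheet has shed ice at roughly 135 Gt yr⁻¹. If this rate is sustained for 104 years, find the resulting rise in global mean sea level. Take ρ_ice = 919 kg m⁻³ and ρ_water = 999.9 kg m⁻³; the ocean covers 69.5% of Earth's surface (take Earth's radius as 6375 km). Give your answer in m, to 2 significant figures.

Total mass lost = 135 Gt/yr × 104 yr = 1.404×10^4 Gt = 1.404×10^16 kg.
ρ_w = 999.9 kg m⁻³, so water volume = 1.404×10^16 / 999.9 = 1.404×10^13 m³.
Δh = 1.404×10^13 / 3.55×10^14 = 0.0396 m.

≈ 0.040 m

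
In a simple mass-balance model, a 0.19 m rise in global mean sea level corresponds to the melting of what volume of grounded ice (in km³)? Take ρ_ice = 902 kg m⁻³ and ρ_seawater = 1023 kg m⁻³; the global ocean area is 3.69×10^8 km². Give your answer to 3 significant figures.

≈ 7.95×10^4 km³

Required water volume = Δh × A = 0.19 m × 3.69×10^14 m² = 7.011×10^13 m³ = 7.011×10^4 km³.
Ice volume = water volume × ρ_w/ρ_ice = 7.011×10^4 × 1023/902 = 7.95×10^4 km³.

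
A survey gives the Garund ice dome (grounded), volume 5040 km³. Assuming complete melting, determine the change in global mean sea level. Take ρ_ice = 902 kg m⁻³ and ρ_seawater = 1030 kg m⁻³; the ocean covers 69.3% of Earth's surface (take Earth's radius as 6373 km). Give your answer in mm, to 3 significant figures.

Garund: 5040 km³ × (902/1030) = 4414 km³ of water.
Spread over 3.54×10^14 m² of ocean, Δh = 4.414×10^12 / 3.54×10^14 = 0.0125 m = 12.5 mm.

≈ 12.5 mm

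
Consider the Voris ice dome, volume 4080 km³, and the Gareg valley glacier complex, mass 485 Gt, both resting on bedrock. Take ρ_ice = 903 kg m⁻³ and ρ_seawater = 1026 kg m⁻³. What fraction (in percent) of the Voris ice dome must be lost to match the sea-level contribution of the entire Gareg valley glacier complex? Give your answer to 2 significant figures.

≈ 13 %

Equal sea-level rise means equal mass of meltwater, i.e. equal mass of ice lost.
Ice mass of Gareg: 4.850×10^14 kg; ice mass of Voris: 3.684×10^15 kg.
Fraction required = 4.850×10^14 / 3.684×10^15 = 0.132 → 13 %.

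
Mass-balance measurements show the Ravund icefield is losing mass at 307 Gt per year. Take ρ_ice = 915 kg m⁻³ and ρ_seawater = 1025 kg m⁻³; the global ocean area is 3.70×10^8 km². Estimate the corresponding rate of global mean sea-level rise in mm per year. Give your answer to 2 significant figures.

ρ_w = 1025 kg m⁻³. Annual water volume added = 307 Gt / ρ_w = 3.070×10^14 kg / 1025 kg m⁻³ = 2.995×10^11 m³.
Δh per year = 2.995×10^11 / 3.70×10^14 = 8.09×10^-4 m = 0.81 mm.

≈ 0.81 mm/yr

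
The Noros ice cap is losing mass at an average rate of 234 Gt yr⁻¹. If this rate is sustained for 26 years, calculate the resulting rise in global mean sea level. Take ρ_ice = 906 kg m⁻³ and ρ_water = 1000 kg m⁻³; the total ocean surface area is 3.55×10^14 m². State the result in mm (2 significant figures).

Total mass lost = 234 Gt/yr × 26 yr = 6084 Gt = 6.084×10^15 kg.
ρ_w = 1000 kg m⁻³, so water volume = 6.084×10^15 / 1000 = 6.084×10^12 m³.
Δh = 6.084×10^12 / 3.55×10^14 = 0.0171 m = 17 mm.

≈ 17 mm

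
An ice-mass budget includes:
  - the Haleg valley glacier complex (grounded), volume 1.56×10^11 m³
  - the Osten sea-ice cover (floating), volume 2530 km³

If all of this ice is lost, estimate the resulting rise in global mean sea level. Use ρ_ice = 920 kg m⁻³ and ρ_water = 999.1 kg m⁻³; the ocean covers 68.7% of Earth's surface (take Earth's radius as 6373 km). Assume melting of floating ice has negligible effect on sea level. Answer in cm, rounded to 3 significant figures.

≈ 0.0410 cm

Haleg: 1.56×10^11 m³ × (920/999.1) = 1.436×10^11 m³ of water.
The Osten sea-ice cover is floating and already displaces its own weight of water, so its melt adds essentially nothing to sea level.
Total added water ≈ 1.436×10^11 m³ over 3.51×10^14 m² → Δh = 4.10×10^-4 m = 0.0410 cm.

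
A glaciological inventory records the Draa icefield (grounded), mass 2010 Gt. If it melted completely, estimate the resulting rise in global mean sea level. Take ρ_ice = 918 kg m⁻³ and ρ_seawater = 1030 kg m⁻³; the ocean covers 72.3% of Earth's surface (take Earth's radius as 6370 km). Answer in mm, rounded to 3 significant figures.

≈ 5.29 mm

Draa: 2010 Gt = 2.010×10^15 kg; dividing by ρ_w = 1030 kg m⁻³ gives 1.951×10^12 m³ of water.
Spread over 3.69×10^14 m² of ocean, Δh = 1.951×10^12 / 3.69×10^14 = 5.29×10^-3 m = 5.29 mm.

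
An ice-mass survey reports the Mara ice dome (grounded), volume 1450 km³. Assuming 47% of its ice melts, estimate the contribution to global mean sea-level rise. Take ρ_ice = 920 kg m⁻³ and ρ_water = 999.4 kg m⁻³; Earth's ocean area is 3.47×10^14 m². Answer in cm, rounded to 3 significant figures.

Mara: 0.47 × 1450 km³ × (920/999.4) = 627.4 km³ of water.
Spread over 3.47×10^14 m² of ocean, Δh = 6.274×10^11 / 3.47×10^14 = 1.81×10^-3 m = 0.181 cm.

≈ 0.181 cm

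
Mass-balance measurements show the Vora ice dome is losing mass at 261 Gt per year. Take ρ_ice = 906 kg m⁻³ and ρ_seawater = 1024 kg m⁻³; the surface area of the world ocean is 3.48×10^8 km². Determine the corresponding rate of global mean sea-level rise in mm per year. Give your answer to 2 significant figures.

ρ_w = 1024 kg m⁻³. Annual water volume added = 261 Gt / ρ_w = 2.610×10^14 kg / 1024 kg m⁻³ = 2.549×10^11 m³.
Δh per year = 2.549×10^11 / 3.48×10^14 = 7.32×10^-4 m = 0.73 mm.

≈ 0.73 mm/yr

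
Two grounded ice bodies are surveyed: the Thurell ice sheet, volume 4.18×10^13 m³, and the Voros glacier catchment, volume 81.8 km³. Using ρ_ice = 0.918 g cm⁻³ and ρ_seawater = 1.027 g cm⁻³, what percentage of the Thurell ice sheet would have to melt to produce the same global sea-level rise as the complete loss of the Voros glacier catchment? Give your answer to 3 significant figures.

≈ 0.196 %

Equal sea-level rise means equal mass of meltwater, i.e. equal mass of ice lost.
Ice mass of Voros: 7.509×10^13 kg; ice mass of Thurell: 3.837×10^16 kg.
Fraction required = 7.509×10^13 / 3.837×10^16 = 1.96×10^-3 → 0.196 %.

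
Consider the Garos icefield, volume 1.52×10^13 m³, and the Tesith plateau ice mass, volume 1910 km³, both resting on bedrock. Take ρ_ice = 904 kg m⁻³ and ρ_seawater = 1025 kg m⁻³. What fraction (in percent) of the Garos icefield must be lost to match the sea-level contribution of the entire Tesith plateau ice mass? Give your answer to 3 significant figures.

Equal sea-level rise means equal mass of meltwater, i.e. equal mass of ice lost.
Ice mass of Tesith: 1.727×10^15 kg; ice mass of Garos: 1.374×10^16 kg.
Fraction required = 1.727×10^15 / 1.374×10^16 = 0.126 → 12.6 %.

≈ 12.6 %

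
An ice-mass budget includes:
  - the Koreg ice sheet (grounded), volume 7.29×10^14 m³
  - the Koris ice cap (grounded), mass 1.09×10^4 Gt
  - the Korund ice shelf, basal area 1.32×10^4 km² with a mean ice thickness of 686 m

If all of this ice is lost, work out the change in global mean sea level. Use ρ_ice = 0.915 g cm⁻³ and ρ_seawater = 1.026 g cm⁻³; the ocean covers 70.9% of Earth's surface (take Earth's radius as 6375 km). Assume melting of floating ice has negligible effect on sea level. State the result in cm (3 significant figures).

≈ 182 cm

Koreg: 7.29×10^14 m³ × (915/1026) = 6.501×10^14 m³ of water.
Koris: 1.09×10^4 Gt = 1.090×10^16 kg; dividing by ρ_w = 1.026 g cm⁻³ = 1026 kg m⁻³ gives 1.062×10^13 m³ of water.
The Korund ice shelf is floating and already displaces its own weight of water, so its melt adds essentially nothing to sea level.
Total added water ≈ 6.608×10^14 m³ over 3.62×10^14 m² → Δh = 1.82 m = 182 cm.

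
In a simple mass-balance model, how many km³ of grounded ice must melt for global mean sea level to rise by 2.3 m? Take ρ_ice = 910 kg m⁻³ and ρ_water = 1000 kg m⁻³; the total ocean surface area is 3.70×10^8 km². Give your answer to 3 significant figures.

Required water volume = Δh × A = 2.3 m × 3.70×10^14 m² = 8.510×10^14 m³ = 8.510×10^5 km³.
Ice volume = water volume × ρ_w/ρ_ice = 8.510×10^5 × 1000/910 = 9.35×10^5 km³.

≈ 9.35×10^5 km³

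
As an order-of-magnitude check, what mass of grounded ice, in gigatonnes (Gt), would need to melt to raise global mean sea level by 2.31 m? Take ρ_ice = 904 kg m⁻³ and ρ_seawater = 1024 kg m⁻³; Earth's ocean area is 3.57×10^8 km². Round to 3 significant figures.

≈ 8.44×10^5 Gt

Required water volume = Δh × A = 2.31 m × 3.57×10^14 m² = 8.247×10^14 m³.
ρ_w = 1024 kg m⁻³, so the mass of water = 8.247×10^14 m³ × 1024 kg m⁻³ = 8.445×10^17 kg = 8.44×10^5 Gt (and the same mass of ice, by conservation).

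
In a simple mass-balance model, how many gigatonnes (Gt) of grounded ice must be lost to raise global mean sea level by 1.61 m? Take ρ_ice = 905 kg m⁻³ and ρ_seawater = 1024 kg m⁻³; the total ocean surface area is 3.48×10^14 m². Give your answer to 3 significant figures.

Required water volume = Δh × A = 1.61 m × 3.48×10^14 m² = 5.603×10^14 m³.
ρ_w = 1024 kg m⁻³, so the mass of water = 5.603×10^14 m³ × 1024 kg m⁻³ = 5.737×10^17 kg = 5.74×10^5 Gt (and the same mass of ice, by conservation).

≈ 5.74×10^5 Gt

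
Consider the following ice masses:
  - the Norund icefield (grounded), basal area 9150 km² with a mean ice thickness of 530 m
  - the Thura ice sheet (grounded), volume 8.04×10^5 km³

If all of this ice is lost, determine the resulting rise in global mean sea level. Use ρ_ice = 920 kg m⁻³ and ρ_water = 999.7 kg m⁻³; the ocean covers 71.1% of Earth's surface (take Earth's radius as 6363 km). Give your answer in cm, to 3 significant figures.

Norund: ice volume = 9150 km² × 530 m = 4850 km³; 4850 × (920/999.7) = 4463 km³ of water.
Thura: 8.04×10^5 km³ × (920/999.7) = 7.399×10^5 km³ of water.
Total added water ≈ 7.444×10^14 m³ over 3.62×10^14 m² → Δh = 2.06 m = 206 cm.

≈ 206 cm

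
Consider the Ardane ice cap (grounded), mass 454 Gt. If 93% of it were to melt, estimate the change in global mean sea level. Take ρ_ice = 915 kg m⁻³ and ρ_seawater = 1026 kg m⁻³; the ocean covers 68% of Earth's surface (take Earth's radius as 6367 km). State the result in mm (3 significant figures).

≈ 1.19 mm

Ardane: 0.93 × 454 Gt = 4.222×10^14 kg; dividing by ρ_w = 1026 kg m⁻³ gives 4.115×10^11 m³ of water.
Spread over 3.46×10^14 m² of ocean, Δh = 4.115×10^11 / 3.46×10^14 = 1.19×10^-3 m = 1.19 mm.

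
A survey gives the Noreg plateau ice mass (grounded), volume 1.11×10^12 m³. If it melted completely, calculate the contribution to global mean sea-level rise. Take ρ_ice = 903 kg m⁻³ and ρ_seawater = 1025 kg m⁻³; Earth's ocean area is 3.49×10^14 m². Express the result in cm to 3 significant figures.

≈ 0.280 cm

Noreg: 1.11×10^12 m³ × (903/1025) = 9.779×10^11 m³ of water.
Spread over 3.49×10^14 m² of ocean, Δh = 9.779×10^11 / 3.49×10^14 = 2.80×10^-3 m = 0.280 cm.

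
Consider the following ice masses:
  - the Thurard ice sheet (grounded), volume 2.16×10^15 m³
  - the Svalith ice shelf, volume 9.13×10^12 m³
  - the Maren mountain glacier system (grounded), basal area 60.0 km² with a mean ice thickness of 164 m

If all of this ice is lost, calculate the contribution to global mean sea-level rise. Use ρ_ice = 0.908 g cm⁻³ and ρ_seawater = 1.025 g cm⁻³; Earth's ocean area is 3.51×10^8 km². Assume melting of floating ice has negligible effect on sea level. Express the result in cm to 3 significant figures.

Thurard: 2.16×10^15 m³ × (908/1025) = 1.913×10^15 m³ of water.
The Svalith ice shelf is floating and already displaces its own weight of water, so its melt adds essentially nothing to sea level.
Maren: ice volume = 60.0 km² × 164 m = 9.840 km³; 9.840 × (908/1025) = 8.717 km³ of water.
Total added water ≈ 1.913×10^15 m³ over 3.51×10^14 m² → Δh = 5.45 m = 545 cm.

≈ 545 cm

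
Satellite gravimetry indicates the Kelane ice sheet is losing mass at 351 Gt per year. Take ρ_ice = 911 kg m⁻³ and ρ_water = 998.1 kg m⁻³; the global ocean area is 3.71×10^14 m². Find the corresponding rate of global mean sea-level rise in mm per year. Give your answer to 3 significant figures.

ρ_w = 998.1 kg m⁻³. Annual water volume added = 351 Gt / ρ_w = 3.510×10^14 kg / 998.1 kg m⁻³ = 3.517×10^11 m³.
Δh per year = 3.517×10^11 / 3.71×10^14 = 9.48×10^-4 m = 0.948 mm.

≈ 0.948 mm/yr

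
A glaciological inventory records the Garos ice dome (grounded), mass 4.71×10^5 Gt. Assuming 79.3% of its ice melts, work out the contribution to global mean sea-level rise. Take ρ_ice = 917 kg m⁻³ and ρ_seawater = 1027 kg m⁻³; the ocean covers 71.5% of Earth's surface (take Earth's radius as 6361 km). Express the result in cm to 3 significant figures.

Garos: 0.793 × 4.71×10^5 Gt = 3.735×10^17 kg; dividing by ρ_w = 1027 kg m⁻³ gives 3.637×10^14 m³ of water.
Spread over 3.64×10^14 m² of ocean, Δh = 3.637×10^14 / 3.64×10^14 = 1.00 m = 100 cm.

≈ 100 cm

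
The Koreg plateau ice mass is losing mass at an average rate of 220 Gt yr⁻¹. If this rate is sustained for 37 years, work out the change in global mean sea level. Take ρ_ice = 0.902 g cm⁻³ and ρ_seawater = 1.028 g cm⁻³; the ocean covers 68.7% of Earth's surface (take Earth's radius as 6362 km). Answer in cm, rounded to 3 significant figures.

Total mass lost = 220 Gt/yr × 37 yr = 8140 Gt = 8.140×10^15 kg.
ρ_w = 1.028 g cm⁻³ = 1028 kg m⁻³, so water volume = 8.140×10^15 / 1028 = 7.918×10^12 m³.
Δh = 7.918×10^12 / 3.49×10^14 = 0.0227 m = 2.27 cm.

≈ 2.27 cm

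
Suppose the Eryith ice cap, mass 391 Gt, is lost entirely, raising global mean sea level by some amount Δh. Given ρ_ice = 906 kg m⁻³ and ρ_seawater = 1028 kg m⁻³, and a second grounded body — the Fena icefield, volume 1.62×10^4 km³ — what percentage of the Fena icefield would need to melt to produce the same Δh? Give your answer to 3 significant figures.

≈ 2.66 %

Equal sea-level rise means equal mass of meltwater, i.e. equal mass of ice lost.
Ice mass of Eryith: 3.910×10^14 kg; ice mass of Fena: 1.468×10^16 kg.
Fraction required = 3.910×10^14 / 1.468×10^16 = 0.0266 → 2.66 %.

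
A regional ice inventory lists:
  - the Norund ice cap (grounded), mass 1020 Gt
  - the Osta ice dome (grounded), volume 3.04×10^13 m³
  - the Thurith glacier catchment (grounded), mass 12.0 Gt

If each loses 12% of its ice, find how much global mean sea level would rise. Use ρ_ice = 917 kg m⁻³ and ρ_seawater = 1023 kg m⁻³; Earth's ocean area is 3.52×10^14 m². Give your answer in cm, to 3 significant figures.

Norund: 0.12 × 1020 Gt = 1.224×10^14 kg; dividing by ρ_w = 1023 kg m⁻³ gives 1.196×10^11 m³ of water.
Osta: 0.12 × 3.04×10^13 m³ × (917/1023) = 3.270×10^12 m³ of water.
Thurith: 0.12 × 12.0 Gt = 1.440×10^12 kg; dividing by ρ_w = 1023 kg m⁻³ gives 1.408×10^9 m³ of water.
Total added water ≈ 3.391×10^12 m³ over 3.52×10^14 m² → Δh = 9.63×10^-3 m = 0.963 cm.

≈ 0.963 cm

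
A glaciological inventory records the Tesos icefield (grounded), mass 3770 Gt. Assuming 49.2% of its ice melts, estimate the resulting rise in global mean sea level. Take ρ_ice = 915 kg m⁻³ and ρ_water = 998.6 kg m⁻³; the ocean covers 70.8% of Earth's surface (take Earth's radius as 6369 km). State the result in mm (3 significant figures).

Tesos: 0.492 × 3770 Gt = 1.855×10^15 kg; dividing by ρ_w = 998.6 kg m⁻³ gives 1.857×10^12 m³ of water.
Spread over 3.61×10^14 m² of ocean, Δh = 1.857×10^12 / 3.61×10^14 = 5.15×10^-3 m = 5.15 mm.

≈ 5.15 mm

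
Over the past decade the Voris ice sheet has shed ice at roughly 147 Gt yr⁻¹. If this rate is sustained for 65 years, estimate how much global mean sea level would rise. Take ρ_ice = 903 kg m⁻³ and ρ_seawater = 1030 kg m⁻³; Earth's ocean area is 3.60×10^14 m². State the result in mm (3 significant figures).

≈ 25.8 mm

Total mass lost = 147 Gt/yr × 65 yr = 9555 Gt = 9.555×10^15 kg.
ρ_w = 1030 kg m⁻³, so water volume = 9.555×10^15 / 1030 = 9.277×10^12 m³.
Δh = 9.277×10^12 / 3.60×10^14 = 0.0258 m = 25.8 mm.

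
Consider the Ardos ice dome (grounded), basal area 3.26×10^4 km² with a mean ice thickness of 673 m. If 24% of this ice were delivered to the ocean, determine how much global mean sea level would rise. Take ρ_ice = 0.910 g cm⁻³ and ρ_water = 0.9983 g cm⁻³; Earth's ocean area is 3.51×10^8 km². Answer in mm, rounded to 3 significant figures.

Ardos: ice volume = 3.26×10^4 km² × 673 m = 2.194×10^4 km³; 0.24 × 2.194×10^4 × (910/998.3) = 4800 km³ of water.
Spread over 3.51×10^14 m² of ocean, Δh = 4.800×10^12 / 3.51×10^14 = 0.0137 m = 13.7 mm.

≈ 13.7 mm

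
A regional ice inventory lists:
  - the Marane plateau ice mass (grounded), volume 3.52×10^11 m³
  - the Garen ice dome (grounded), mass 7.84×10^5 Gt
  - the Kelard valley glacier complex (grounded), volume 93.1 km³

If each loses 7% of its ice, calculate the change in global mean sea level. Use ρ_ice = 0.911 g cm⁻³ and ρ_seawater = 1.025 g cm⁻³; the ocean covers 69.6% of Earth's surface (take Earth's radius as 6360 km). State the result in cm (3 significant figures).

≈ 15.1 cm

Marane: 0.07 × 3.52×10^11 m³ × (911/1025) = 2.190×10^10 m³ of water.
Garen: 0.07 × 7.84×10^5 Gt = 5.488×10^16 kg; dividing by ρ_w = 1.025 g cm⁻³ = 1025 kg m⁻³ gives 5.354×10^13 m³ of water.
Kelard: 0.07 × 93.1 km³ × (911/1025) = 5.792 km³ of water.
Total added water ≈ 5.357×10^13 m³ over 3.54×10^14 m² → Δh = 0.151 m = 15.1 cm.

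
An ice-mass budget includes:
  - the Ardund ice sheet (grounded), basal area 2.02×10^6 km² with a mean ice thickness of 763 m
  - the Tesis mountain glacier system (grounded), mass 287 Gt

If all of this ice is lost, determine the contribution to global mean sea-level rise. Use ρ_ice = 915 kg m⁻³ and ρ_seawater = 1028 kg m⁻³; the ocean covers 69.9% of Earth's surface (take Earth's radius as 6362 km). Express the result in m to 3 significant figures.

Ardund: ice volume = 2.02×10^6 km² × 763 m = 1.541×10^6 km³; 1.541×10^6 × (915/1028) = 1.372×10^6 km³ of water.
Tesis: 287 Gt = 2.870×10^14 kg; dividing by ρ_w = 1028 kg m⁻³ gives 2.792×10^11 m³ of water.
Total added water ≈ 1.372×10^15 m³ over 3.56×10^14 m² → Δh = 3.86 m.

≈ 3.86 m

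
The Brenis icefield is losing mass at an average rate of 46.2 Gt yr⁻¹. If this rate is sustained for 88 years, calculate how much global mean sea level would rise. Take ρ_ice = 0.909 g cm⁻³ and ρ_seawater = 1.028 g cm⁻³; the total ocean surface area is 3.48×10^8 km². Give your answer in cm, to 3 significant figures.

Total mass lost = 46.2 Gt/yr × 88 yr = 4066 Gt = 4.066×10^15 kg.
ρ_w = 1.028 g cm⁻³ = 1028 kg m⁻³, so water volume = 4.066×10^15 / 1028 = 3.955×10^12 m³.
Δh = 3.955×10^12 / 3.48×10^14 = 0.0114 m = 1.14 cm.

≈ 1.14 cm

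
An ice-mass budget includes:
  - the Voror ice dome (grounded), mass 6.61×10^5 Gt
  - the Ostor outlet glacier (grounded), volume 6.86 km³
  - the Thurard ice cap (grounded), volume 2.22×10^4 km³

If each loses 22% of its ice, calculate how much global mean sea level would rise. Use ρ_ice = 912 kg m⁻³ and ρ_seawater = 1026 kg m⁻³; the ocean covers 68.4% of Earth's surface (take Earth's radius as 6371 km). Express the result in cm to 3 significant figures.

≈ 41.9 cm

Voror: 0.22 × 6.61×10^5 Gt = 1.454×10^17 kg; dividing by ρ_w = 1026 kg m⁻³ gives 1.417×10^14 m³ of water.
Ostor: 0.22 × 6.86 km³ × (912/1026) = 1.342 km³ of water.
Thurard: 0.22 × 2.22×10^4 km³ × (912/1026) = 4341 km³ of water.
Total added water ≈ 1.461×10^14 m³ over 3.49×10^14 m² → Δh = 0.419 m = 41.9 cm.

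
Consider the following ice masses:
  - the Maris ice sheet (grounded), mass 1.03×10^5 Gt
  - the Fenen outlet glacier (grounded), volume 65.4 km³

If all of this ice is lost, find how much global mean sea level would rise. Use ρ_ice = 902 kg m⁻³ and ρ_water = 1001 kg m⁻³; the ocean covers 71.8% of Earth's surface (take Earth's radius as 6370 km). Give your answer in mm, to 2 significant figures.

Maris: 1.03×10^5 Gt = 1.030×10^17 kg; dividing by ρ_w = 1001 kg m⁻³ gives 1.029×10^14 m³ of water.
Fenen: 65.4 km³ × (902/1001) = 58.93 km³ of water.
Total added water ≈ 1.030×10^14 m³ over 3.66×10^14 m² → Δh = 0.281 m = 280 mm.

≈ 280 mm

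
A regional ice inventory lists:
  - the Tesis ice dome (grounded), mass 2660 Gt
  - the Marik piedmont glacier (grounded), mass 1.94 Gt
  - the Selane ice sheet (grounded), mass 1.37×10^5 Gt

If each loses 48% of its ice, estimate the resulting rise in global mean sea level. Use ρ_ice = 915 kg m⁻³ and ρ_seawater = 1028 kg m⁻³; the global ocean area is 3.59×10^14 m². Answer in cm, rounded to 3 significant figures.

≈ 18.2 cm

Tesis: 0.48 × 2660 Gt = 1.277×10^15 kg; dividing by ρ_w = 1028 kg m⁻³ gives 1.242×10^12 m³ of water.
Marik: 0.48 × 1.94 Gt = 9.312×10^11 kg; dividing by ρ_w = 1028 kg m⁻³ gives 9.058×10^8 m³ of water.
Selane: 0.48 × 1.37×10^5 Gt = 6.576×10^16 kg; dividing by ρ_w = 1028 kg m⁻³ gives 6.397×10^13 m³ of water.
Total added water ≈ 6.521×10^13 m³ over 3.59×10^14 m² → Δh = 0.182 m = 18.2 cm.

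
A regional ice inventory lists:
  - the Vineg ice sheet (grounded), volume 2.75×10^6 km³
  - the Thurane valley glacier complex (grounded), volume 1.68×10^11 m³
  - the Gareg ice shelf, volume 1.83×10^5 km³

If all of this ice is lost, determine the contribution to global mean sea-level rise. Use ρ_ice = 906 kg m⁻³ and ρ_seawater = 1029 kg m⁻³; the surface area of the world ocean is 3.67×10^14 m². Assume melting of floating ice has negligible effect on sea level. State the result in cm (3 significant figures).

≈ 660 cm

Vineg: 2.75×10^6 km³ × (906/1029) = 2.421×10^6 km³ of water.
Thurane: 1.68×10^11 m³ × (906/1029) = 1.479×10^11 m³ of water.
The Gareg ice shelf is floating and already displaces its own weight of water, so its melt adds essentially nothing to sea level.
Total added water ≈ 2.421×10^15 m³ over 3.67×10^14 m² → Δh = 6.60 m = 660 cm.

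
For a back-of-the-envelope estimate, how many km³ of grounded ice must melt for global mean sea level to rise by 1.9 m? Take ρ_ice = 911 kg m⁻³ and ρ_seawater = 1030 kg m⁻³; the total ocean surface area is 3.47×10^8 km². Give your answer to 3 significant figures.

Required water volume = Δh × A = 1.9 m × 3.47×10^14 m² = 6.593×10^14 m³ = 6.593×10^5 km³.
Ice volume = water volume × ρ_w/ρ_ice = 6.593×10^5 × 1030/911 = 7.45×10^5 km³.

≈ 7.45×10^5 km³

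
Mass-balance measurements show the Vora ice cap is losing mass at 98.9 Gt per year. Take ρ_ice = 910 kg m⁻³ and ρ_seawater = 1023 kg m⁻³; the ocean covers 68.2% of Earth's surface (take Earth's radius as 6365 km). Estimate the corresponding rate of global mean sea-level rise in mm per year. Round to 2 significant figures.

≈ 0.28 mm/yr

ρ_w = 1023 kg m⁻³. Annual water volume added = 98.9 Gt / ρ_w = 9.890×10^13 kg / 1023 kg m⁻³ = 9.668×10^10 m³.
Δh per year = 9.668×10^10 / 3.47×10^14 = 2.78×10^-4 m = 0.28 mm.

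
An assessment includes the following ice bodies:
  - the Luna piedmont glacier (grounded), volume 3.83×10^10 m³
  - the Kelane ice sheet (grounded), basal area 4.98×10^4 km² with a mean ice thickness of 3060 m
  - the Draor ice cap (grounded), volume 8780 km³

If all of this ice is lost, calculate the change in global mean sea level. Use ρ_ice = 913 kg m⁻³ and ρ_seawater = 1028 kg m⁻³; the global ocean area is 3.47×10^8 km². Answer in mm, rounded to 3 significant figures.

Luna: 3.83×10^10 m³ × (913/1028) = 3.402×10^10 m³ of water.
Kelane: ice volume = 4.98×10^4 km² × 3060 m = 1.524×10^5 km³; 1.524×10^5 × (913/1028) = 1.353×10^5 km³ of water.
Draor: 8780 km³ × (913/1028) = 7798 km³ of water.
Total added water ≈ 1.432×10^14 m³ over 3.47×10^14 m² → Δh = 0.413 m = 413 mm.

≈ 413 mm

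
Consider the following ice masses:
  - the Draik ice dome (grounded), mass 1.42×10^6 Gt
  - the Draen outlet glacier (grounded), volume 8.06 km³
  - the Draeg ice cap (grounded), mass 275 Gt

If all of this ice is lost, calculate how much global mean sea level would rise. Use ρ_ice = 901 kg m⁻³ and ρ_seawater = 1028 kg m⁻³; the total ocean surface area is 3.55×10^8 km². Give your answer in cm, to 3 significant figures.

Draik: 1.42×10^6 Gt = 1.420×10^18 kg; dividing by ρ_w = 1028 kg m⁻³ gives 1.381×10^15 m³ of water.
Draen: 8.06 km³ × (901/1028) = 7.064 km³ of water.
Draeg: 275 Gt = 2.750×10^14 kg; dividing by ρ_w = 1028 kg m⁻³ gives 2.675×10^11 m³ of water.
Total added water ≈ 1.382×10^15 m³ over 3.55×10^14 m² → Δh = 3.89 m = 389 cm.

≈ 389 cm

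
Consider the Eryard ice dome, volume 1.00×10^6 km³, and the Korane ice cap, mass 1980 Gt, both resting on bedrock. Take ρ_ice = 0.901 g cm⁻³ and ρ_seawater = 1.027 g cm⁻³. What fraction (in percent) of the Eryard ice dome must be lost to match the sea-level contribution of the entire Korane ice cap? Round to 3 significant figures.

≈ 0.220 %

Equal sea-level rise means equal mass of meltwater, i.e. equal mass of ice lost.
Ice mass of Korane: 1.980×10^15 kg; ice mass of Eryard: 9.010×10^17 kg.
Fraction required = 1.980×10^15 / 9.010×10^17 = 2.20×10^-3 → 0.220 %.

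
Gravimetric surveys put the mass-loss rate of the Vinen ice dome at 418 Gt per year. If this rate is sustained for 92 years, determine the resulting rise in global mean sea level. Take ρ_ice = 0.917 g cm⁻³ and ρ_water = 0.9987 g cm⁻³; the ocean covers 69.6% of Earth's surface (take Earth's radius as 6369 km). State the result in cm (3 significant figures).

≈ 10.9 cm

Total mass lost = 418 Gt/yr × 92 yr = 3.846×10^4 Gt = 3.846×10^16 kg.
ρ_w = 0.9987 g cm⁻³ = 998.7 kg m⁻³, so water volume = 3.846×10^16 / 998.7 = 3.851×10^13 m³.
Δh = 3.851×10^13 / 3.55×10^14 = 0.109 m = 10.9 cm.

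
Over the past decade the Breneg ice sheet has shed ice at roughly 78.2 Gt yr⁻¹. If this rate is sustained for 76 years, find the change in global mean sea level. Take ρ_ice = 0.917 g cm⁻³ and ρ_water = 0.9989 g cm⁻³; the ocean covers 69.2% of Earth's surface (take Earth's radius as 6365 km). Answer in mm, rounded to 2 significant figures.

≈ 17 mm

Total mass lost = 78.2 Gt/yr × 76 yr = 5943 Gt = 5.943×10^15 kg.
ρ_w = 0.9989 g cm⁻³ = 998.9 kg m⁻³, so water volume = 5.943×10^15 / 998.9 = 5.950×10^12 m³.
Δh = 5.950×10^12 / 3.52×10^14 = 0.0169 m = 17 mm.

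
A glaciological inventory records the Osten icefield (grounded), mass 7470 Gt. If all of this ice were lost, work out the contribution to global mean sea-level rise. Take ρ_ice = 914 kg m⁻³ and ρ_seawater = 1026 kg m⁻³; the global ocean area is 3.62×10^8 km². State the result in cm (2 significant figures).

Osten: 7470 Gt = 7.470×10^15 kg; dividing by ρ_w = 1026 kg m⁻³ gives 7.281×10^12 m³ of water.
Spread over 3.62×10^14 m² of ocean, Δh = 7.281×10^12 / 3.62×10^14 = 0.0201 m = 2.0 cm.

≈ 2.0 cm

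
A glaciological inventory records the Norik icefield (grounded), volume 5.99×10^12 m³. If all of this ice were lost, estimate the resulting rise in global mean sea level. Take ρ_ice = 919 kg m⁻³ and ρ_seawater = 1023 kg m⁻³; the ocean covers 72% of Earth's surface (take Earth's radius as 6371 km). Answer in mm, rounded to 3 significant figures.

Norik: 5.99×10^12 m³ × (919/1023) = 5.381×10^12 m³ of water.
Spread over 3.67×10^14 m² of ocean, Δh = 5.381×10^12 / 3.67×10^14 = 0.0147 m = 14.7 mm.

≈ 14.7 mm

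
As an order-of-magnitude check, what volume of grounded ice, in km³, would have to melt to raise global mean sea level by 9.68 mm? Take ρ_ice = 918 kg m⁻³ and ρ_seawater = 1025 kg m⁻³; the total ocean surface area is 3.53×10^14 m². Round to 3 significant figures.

≈ 3820 km³

Required water volume = Δh × A = 0.00968 m × 3.53×10^14 m² = 3.417×10^12 m³ = 3417 km³.
Ice volume = water volume × ρ_w/ρ_ice = 3417 × 1025/918 = 3820 km³.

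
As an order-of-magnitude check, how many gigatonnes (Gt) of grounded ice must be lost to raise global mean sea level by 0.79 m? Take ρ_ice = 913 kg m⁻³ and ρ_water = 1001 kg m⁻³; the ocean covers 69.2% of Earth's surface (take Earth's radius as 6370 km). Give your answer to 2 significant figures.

Required water volume = Δh × A = 0.79 m × 3.53×10^14 m² = 2.788×10^14 m³.
ρ_w = 1001 kg m⁻³, so the mass of water = 2.788×10^14 m³ × 1001 kg m⁻³ = 2.790×10^17 kg = 2.8×10^5 Gt (and the same mass of ice, by conservation).

≈ 2.8×10^5 Gt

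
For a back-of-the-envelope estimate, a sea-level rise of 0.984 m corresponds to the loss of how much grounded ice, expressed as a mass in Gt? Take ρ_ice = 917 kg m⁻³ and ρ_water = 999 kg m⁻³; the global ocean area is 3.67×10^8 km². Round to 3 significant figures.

≈ 3.61×10^5 Gt

Required water volume = Δh × A = 0.984 m × 3.67×10^14 m² = 3.611×10^14 m³.
ρ_w = 999 kg m⁻³, so the mass of water = 3.611×10^14 m³ × 999 kg m⁻³ = 3.608×10^17 kg = 3.61×10^5 Gt (and the same mass of ice, by conservation).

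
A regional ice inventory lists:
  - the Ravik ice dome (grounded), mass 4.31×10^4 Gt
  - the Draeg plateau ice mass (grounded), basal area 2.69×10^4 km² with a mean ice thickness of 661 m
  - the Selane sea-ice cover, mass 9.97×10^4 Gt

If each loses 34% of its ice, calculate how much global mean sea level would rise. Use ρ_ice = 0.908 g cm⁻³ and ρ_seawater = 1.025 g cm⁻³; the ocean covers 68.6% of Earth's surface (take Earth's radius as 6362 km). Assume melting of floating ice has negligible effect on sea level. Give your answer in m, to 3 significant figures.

Ravik: 0.34 × 4.31×10^4 Gt = 1.465×10^16 kg; dividing by ρ_w = 1.025 g cm⁻³ = 1025 kg m⁻³ gives 1.430×10^13 m³ of water.
Draeg: ice volume = 2.69×10^4 km² × 661 m = 1.778×10^4 km³; 0.34 × 1.778×10^4 × (908/1025) = 5355 km³ of water.
The Selane sea-ice cover is floating and already displaces its own weight of water, so its melt adds essentially nothing to sea level.
Total added water ≈ 1.965×10^13 m³ over 3.49×10^14 m² → Δh = 0.0563 m.

≈ 0.0563 m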